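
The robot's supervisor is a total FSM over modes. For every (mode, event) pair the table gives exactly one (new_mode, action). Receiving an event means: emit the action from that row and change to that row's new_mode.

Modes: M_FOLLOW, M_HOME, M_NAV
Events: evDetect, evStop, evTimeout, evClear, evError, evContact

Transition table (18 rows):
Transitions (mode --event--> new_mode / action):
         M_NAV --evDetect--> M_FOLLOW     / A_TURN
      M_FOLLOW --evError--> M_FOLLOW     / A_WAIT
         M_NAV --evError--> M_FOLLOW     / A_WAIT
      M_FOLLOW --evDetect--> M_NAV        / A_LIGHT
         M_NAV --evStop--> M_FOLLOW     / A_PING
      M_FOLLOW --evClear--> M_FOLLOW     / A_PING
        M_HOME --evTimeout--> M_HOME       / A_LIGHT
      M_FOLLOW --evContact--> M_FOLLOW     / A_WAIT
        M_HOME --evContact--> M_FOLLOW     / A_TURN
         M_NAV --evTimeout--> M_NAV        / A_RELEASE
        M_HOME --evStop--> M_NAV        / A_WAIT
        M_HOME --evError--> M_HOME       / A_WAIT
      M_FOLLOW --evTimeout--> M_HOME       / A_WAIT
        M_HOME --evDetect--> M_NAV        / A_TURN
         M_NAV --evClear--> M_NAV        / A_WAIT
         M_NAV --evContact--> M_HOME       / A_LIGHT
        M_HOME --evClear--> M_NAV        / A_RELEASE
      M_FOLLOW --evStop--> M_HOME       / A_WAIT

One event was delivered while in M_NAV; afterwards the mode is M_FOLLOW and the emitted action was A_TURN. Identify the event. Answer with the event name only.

evDetect

try evDetect: (M_NAV, evDetect) → (M_FOLLOW, A_TURN)  ← matches
try evStop: (M_NAV, evStop) → (M_FOLLOW, A_PING)
try evTimeout: (M_NAV, evTimeout) → (M_NAV, A_RELEASE)
try evClear: (M_NAV, evClear) → (M_NAV, A_WAIT)
try evError: (M_NAV, evError) → (M_FOLLOW, A_WAIT)
try evContact: (M_NAV, evContact) → (M_HOME, A_LIGHT)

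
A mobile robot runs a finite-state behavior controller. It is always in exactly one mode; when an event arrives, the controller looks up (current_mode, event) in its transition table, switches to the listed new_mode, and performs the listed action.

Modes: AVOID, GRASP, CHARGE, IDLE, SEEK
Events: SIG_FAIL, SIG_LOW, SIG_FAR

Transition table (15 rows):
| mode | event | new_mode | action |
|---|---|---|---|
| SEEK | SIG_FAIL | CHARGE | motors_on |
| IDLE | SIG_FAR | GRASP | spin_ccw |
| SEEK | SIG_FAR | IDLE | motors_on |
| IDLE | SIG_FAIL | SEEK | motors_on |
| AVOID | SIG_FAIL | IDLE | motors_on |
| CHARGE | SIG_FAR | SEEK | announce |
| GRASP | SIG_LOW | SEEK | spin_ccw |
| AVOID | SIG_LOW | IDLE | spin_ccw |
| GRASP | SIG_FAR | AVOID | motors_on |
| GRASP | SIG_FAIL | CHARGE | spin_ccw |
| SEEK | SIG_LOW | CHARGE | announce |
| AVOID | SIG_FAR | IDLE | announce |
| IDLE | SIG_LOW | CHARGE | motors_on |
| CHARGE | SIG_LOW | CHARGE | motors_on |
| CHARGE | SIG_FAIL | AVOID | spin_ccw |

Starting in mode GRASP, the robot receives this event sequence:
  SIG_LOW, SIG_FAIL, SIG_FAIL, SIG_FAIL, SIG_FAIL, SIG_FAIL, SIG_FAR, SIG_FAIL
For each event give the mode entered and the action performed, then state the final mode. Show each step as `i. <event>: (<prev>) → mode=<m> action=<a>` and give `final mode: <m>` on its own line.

final mode: CHARGE

1. SIG_LOW: (GRASP) → mode=SEEK action=spin_ccw
2. SIG_FAIL: (SEEK) → mode=CHARGE action=motors_on
3. SIG_FAIL: (CHARGE) → mode=AVOID action=spin_ccw
4. SIG_FAIL: (AVOID) → mode=IDLE action=motors_on
5. SIG_FAIL: (IDLE) → mode=SEEK action=motors_on
6. SIG_FAIL: (SEEK) → mode=CHARGE action=motors_on
7. SIG_FAR: (CHARGE) → mode=SEEK action=announce
8. SIG_FAIL: (SEEK) → mode=CHARGE action=motors_on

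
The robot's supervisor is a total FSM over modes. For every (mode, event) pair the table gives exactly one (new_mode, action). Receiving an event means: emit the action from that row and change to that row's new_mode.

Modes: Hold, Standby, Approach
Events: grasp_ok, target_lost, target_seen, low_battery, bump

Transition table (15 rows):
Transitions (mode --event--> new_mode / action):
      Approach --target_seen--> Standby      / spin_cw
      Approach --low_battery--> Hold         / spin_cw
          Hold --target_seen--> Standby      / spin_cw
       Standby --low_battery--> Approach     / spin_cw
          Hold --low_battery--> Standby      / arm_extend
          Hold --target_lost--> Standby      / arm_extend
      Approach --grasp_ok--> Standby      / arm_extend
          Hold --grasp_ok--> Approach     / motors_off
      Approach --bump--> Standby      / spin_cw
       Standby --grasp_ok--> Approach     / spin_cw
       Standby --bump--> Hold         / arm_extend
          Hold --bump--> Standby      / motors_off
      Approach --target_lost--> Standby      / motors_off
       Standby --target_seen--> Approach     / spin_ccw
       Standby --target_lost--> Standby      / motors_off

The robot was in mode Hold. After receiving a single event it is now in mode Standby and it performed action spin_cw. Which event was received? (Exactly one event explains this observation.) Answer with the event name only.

try grasp_ok: (Hold, grasp_ok) → (Approach, motors_off)
try target_lost: (Hold, target_lost) → (Standby, arm_extend)
try target_seen: (Hold, target_seen) → (Standby, spin_cw)  ← matches
try low_battery: (Hold, low_battery) → (Standby, arm_extend)
try bump: (Hold, bump) → (Standby, motors_off)

target_seen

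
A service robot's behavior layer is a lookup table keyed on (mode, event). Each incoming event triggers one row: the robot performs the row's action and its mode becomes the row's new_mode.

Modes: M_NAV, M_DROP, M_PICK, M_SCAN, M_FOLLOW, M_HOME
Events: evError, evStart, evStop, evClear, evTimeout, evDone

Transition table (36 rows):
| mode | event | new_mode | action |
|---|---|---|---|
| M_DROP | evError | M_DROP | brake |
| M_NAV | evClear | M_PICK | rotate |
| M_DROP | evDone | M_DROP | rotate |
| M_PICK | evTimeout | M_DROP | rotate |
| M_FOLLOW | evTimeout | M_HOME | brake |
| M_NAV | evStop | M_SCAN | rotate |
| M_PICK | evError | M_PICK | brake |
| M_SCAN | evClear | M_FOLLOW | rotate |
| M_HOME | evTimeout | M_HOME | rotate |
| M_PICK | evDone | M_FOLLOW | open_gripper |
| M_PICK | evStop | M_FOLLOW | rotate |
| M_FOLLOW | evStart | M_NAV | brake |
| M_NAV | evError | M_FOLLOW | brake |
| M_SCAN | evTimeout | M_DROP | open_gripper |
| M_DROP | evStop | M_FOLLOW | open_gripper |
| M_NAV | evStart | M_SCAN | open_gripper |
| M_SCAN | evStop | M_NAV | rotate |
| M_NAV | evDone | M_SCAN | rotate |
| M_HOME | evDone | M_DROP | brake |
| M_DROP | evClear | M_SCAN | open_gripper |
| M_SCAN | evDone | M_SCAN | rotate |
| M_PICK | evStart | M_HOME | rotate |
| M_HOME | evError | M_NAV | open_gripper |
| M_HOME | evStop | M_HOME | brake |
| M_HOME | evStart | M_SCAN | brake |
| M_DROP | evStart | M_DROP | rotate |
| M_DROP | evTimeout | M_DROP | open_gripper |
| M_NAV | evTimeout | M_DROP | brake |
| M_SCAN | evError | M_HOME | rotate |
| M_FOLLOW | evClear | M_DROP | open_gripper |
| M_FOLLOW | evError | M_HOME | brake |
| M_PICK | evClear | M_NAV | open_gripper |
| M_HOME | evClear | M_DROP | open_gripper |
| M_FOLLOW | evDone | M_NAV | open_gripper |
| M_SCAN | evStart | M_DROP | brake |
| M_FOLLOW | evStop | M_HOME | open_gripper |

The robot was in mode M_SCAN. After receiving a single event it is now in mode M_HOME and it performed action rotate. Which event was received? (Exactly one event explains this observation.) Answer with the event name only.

try evError: (M_SCAN, evError) → (M_HOME, rotate)  ← matches
try evStart: (M_SCAN, evStart) → (M_DROP, brake)
try evStop: (M_SCAN, evStop) → (M_NAV, rotate)
try evClear: (M_SCAN, evClear) → (M_FOLLOW, rotate)
try evTimeout: (M_SCAN, evTimeout) → (M_DROP, open_gripper)
try evDone: (M_SCAN, evDone) → (M_SCAN, rotate)

evError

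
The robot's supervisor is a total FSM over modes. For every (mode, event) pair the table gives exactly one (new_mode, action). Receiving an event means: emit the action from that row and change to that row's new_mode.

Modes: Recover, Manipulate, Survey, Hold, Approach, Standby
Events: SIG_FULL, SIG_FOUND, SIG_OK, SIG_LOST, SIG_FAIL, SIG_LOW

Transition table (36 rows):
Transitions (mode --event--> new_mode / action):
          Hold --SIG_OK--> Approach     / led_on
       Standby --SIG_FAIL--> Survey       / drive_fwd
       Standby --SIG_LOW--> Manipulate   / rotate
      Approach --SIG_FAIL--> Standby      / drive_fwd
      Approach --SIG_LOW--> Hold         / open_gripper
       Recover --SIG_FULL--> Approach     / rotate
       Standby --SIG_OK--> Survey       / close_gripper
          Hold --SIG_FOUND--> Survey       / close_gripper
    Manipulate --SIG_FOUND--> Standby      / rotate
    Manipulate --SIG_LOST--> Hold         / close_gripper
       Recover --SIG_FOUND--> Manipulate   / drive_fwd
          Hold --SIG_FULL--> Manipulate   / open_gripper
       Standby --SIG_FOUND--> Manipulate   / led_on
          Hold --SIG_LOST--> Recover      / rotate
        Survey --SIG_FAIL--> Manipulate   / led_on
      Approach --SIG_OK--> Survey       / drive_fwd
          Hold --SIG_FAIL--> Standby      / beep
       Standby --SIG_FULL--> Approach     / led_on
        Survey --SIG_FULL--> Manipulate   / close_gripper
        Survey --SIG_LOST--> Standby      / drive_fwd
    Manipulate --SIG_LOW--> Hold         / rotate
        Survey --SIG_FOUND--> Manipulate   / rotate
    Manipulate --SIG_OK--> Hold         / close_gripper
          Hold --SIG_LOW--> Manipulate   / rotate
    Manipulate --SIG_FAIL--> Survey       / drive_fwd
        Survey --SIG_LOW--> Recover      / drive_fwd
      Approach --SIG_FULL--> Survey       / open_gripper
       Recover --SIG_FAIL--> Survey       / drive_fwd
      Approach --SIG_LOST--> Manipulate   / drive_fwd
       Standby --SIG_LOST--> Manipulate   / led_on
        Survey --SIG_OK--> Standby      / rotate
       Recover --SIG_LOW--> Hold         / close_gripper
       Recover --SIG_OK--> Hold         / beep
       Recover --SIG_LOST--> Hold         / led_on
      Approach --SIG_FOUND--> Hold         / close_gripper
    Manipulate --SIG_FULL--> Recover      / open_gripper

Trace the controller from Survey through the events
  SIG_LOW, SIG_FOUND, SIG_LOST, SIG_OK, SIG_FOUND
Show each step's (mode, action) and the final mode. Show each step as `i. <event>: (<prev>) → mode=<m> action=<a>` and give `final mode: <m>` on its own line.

1. SIG_LOW: (Survey) → mode=Recover action=drive_fwd
2. SIG_FOUND: (Recover) → mode=Manipulate action=drive_fwd
3. SIG_LOST: (Manipulate) → mode=Hold action=close_gripper
4. SIG_OK: (Hold) → mode=Approach action=led_on
5. SIG_FOUND: (Approach) → mode=Hold action=close_gripper

final mode: Hold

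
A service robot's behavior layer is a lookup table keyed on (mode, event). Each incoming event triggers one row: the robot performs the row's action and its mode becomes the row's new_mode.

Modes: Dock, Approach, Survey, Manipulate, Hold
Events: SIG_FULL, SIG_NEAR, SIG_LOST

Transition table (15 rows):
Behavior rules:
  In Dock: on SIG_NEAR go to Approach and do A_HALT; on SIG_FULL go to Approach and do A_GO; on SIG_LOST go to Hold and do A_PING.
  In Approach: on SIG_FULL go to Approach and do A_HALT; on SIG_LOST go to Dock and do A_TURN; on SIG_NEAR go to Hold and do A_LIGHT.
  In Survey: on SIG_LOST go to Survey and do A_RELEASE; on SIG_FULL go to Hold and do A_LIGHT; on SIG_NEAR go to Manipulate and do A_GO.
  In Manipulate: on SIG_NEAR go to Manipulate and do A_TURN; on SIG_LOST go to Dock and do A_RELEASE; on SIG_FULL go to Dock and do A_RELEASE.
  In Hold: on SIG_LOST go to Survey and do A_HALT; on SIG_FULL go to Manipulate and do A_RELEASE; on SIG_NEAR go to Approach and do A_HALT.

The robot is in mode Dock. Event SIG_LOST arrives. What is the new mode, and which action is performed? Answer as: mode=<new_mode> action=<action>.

mode=Hold action=A_PING

current mode = Dock; filter table to that mode:
  (Dock, SIG_NEAR) → (Approach, A_HALT)
  (Dock, SIG_FULL) → (Approach, A_GO)
  (Dock, SIG_LOST) → (Hold, A_PING)  ← event matches
event = SIG_LOST selects (Hold, A_PING)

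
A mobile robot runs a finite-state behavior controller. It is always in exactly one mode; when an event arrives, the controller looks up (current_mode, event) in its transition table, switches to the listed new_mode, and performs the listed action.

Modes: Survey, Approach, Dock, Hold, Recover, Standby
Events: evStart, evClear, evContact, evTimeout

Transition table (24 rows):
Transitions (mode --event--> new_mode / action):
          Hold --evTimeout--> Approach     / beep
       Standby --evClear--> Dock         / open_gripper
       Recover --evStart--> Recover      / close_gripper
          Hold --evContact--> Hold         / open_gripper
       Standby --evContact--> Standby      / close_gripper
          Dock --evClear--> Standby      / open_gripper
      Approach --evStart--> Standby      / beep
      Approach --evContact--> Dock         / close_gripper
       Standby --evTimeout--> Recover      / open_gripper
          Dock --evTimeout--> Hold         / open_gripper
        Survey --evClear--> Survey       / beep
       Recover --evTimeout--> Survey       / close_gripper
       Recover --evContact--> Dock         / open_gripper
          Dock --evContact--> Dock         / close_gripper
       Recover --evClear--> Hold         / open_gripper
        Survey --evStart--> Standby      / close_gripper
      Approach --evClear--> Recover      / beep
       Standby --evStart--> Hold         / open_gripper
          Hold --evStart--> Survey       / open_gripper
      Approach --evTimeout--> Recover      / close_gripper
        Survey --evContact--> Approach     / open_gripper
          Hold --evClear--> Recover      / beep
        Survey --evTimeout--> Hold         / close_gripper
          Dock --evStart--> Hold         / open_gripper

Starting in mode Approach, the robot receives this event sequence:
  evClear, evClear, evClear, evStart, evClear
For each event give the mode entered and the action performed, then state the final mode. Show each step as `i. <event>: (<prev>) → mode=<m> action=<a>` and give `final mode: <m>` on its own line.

final mode: Hold

1. evClear: (Approach) → mode=Recover action=beep
2. evClear: (Recover) → mode=Hold action=open_gripper
3. evClear: (Hold) → mode=Recover action=beep
4. evStart: (Recover) → mode=Recover action=close_gripper
5. evClear: (Recover) → mode=Hold action=open_gripper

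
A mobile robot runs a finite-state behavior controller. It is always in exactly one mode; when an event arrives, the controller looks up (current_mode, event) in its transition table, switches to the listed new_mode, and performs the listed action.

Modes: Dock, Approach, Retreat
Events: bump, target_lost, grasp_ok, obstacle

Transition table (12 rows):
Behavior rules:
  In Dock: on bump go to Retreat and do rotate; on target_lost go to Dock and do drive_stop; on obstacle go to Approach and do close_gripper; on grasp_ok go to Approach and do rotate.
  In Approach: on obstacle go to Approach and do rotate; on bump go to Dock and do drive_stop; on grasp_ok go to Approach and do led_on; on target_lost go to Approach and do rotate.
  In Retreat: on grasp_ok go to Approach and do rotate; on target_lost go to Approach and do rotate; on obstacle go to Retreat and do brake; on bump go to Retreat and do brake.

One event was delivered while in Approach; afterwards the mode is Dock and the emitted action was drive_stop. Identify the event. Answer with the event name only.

bump

try bump: (Approach, bump) → (Dock, drive_stop)  ← matches
try target_lost: (Approach, target_lost) → (Approach, rotate)
try grasp_ok: (Approach, grasp_ok) → (Approach, led_on)
try obstacle: (Approach, obstacle) → (Approach, rotate)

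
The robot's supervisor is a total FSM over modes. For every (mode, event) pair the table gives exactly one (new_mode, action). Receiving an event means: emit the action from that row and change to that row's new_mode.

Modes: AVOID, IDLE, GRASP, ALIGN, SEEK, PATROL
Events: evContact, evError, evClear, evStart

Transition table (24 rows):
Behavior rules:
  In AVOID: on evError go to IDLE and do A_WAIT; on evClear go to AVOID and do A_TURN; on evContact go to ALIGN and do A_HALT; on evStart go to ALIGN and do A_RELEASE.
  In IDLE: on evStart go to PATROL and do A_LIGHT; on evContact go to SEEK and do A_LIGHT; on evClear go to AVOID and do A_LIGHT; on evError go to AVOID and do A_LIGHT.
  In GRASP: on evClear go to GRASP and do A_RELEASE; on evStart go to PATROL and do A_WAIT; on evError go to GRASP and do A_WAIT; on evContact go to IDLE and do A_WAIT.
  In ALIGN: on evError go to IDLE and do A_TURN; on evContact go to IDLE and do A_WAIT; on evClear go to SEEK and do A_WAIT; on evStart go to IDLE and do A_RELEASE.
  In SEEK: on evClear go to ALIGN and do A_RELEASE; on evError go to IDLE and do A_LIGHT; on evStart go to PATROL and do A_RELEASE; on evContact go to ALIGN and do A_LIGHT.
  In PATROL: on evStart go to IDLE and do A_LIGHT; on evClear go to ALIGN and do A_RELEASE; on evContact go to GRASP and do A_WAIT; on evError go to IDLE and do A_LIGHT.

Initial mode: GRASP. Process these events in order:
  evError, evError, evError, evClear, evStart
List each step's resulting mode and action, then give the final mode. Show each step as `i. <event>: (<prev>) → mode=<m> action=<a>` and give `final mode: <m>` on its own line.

final mode: PATROL

1. evError: (GRASP) → mode=GRASP action=A_WAIT
2. evError: (GRASP) → mode=GRASP action=A_WAIT
3. evError: (GRASP) → mode=GRASP action=A_WAIT
4. evClear: (GRASP) → mode=GRASP action=A_RELEASE
5. evStart: (GRASP) → mode=PATROL action=A_WAIT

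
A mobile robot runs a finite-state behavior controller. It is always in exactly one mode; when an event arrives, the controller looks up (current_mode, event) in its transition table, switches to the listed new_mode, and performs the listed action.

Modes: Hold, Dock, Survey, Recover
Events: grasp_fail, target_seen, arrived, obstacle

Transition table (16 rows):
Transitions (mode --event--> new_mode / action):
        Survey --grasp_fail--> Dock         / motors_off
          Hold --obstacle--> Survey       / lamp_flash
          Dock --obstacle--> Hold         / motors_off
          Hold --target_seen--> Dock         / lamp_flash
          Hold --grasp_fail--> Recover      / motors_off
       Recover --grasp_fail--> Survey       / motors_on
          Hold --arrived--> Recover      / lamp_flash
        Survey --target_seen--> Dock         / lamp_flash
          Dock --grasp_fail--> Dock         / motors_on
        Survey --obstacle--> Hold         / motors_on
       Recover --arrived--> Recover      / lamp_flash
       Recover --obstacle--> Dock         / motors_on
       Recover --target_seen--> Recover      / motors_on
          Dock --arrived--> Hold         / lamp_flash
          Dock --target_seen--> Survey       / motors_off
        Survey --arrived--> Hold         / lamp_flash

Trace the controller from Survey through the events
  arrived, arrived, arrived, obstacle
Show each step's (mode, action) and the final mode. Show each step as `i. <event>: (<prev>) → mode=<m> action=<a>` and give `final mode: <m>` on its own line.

1. arrived: (Survey) → mode=Hold action=lamp_flash
2. arrived: (Hold) → mode=Recover action=lamp_flash
3. arrived: (Recover) → mode=Recover action=lamp_flash
4. obstacle: (Recover) → mode=Dock action=motors_on

final mode: Dock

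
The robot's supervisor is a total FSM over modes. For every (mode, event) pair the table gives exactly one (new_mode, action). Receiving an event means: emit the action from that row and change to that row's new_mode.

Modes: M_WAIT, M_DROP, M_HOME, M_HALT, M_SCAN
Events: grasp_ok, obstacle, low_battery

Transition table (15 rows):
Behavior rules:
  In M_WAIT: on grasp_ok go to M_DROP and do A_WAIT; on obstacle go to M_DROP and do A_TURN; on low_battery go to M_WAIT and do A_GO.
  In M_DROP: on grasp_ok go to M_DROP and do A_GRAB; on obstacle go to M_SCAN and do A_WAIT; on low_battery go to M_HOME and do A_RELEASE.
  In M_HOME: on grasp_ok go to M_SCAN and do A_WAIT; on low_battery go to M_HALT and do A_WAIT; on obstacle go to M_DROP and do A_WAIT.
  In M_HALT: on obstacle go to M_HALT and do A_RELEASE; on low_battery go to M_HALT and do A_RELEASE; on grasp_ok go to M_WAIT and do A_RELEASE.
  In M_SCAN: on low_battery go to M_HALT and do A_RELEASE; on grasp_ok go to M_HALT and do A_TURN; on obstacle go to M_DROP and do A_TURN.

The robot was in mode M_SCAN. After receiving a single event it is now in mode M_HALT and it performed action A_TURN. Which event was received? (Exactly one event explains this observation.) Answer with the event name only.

try grasp_ok: (M_SCAN, grasp_ok) → (M_HALT, A_TURN)  ← matches
try obstacle: (M_SCAN, obstacle) → (M_DROP, A_TURN)
try low_battery: (M_SCAN, low_battery) → (M_HALT, A_RELEASE)

grasp_ok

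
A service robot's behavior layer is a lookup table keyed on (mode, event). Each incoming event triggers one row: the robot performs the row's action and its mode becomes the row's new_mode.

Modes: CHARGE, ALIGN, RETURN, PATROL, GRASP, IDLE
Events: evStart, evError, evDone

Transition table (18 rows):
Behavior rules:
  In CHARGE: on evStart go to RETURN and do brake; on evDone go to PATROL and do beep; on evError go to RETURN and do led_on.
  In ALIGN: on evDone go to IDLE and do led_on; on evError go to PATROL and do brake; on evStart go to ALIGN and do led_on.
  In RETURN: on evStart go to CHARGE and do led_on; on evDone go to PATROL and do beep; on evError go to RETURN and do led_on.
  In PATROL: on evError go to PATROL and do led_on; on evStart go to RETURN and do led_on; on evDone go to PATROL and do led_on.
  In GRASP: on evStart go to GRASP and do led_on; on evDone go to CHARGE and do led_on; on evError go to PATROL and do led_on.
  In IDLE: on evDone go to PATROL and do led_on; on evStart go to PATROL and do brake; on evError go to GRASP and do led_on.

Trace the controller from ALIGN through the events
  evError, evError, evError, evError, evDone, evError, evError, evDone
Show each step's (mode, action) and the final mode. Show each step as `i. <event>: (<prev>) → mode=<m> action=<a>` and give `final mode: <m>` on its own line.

final mode: PATROL

1. evError: (ALIGN) → mode=PATROL action=brake
2. evError: (PATROL) → mode=PATROL action=led_on
3. evError: (PATROL) → mode=PATROL action=led_on
4. evError: (PATROL) → mode=PATROL action=led_on
5. evDone: (PATROL) → mode=PATROL action=led_on
6. evError: (PATROL) → mode=PATROL action=led_on
7. evError: (PATROL) → mode=PATROL action=led_on
8. evDone: (PATROL) → mode=PATROL action=led_on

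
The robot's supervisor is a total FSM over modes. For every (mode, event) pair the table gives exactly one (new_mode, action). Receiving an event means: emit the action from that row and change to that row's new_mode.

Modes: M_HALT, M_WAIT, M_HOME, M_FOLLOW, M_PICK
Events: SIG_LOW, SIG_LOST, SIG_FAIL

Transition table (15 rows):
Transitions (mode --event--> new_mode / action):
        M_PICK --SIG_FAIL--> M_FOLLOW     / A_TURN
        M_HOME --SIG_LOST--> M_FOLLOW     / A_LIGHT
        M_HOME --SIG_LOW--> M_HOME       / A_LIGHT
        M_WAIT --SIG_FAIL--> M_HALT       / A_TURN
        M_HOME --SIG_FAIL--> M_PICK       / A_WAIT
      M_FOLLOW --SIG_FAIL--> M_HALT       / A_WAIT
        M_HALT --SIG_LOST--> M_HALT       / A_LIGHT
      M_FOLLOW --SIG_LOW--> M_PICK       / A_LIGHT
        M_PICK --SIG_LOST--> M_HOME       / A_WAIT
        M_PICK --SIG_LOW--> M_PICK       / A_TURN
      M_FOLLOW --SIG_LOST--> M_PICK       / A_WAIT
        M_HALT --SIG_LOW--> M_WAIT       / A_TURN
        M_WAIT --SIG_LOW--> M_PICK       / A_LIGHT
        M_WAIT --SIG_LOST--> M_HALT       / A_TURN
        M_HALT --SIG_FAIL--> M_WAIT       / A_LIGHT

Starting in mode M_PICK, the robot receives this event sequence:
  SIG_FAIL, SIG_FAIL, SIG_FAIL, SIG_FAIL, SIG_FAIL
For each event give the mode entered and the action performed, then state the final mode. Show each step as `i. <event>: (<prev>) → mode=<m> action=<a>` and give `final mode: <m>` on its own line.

1. SIG_FAIL: (M_PICK) → mode=M_FOLLOW action=A_TURN
2. SIG_FAIL: (M_FOLLOW) → mode=M_HALT action=A_WAIT
3. SIG_FAIL: (M_HALT) → mode=M_WAIT action=A_LIGHT
4. SIG_FAIL: (M_WAIT) → mode=M_HALT action=A_TURN
5. SIG_FAIL: (M_HALT) → mode=M_WAIT action=A_LIGHT

final mode: M_WAIT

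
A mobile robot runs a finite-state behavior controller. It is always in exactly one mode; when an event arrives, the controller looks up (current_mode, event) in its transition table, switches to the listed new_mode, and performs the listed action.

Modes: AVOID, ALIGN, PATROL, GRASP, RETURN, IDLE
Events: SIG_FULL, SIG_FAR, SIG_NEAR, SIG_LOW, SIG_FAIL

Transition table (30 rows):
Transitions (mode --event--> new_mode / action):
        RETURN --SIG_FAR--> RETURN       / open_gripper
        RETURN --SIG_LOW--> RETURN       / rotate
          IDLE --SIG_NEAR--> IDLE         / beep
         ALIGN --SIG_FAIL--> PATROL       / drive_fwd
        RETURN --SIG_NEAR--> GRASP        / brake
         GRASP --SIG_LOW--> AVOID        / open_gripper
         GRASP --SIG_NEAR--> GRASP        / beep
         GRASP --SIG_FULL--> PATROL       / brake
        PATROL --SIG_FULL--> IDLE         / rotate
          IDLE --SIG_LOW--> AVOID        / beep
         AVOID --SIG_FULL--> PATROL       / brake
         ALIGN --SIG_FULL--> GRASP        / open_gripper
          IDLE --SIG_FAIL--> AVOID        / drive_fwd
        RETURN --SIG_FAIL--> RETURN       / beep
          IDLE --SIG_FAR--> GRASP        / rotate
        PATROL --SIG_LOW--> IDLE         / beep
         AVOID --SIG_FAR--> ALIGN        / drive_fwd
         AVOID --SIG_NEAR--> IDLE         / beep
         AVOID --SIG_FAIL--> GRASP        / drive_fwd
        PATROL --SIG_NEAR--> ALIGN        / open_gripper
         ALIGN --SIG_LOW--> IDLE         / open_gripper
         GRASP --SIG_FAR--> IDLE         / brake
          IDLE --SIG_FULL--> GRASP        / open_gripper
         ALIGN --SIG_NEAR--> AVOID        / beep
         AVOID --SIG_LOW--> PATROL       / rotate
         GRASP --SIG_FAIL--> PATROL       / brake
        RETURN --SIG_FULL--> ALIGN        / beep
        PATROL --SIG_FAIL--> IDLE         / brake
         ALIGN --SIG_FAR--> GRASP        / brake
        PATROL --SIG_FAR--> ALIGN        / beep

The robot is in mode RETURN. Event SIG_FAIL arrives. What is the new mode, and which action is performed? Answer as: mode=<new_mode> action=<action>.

current mode = RETURN; filter table to that mode:
  (RETURN, SIG_FAR) → (RETURN, open_gripper)
  (RETURN, SIG_LOW) → (RETURN, rotate)
  (RETURN, SIG_NEAR) → (GRASP, brake)
  (RETURN, SIG_FAIL) → (RETURN, beep)  ← event matches
  (RETURN, SIG_FULL) → (ALIGN, beep)
event = SIG_FAIL selects (RETURN, beep)

mode=RETURN action=beep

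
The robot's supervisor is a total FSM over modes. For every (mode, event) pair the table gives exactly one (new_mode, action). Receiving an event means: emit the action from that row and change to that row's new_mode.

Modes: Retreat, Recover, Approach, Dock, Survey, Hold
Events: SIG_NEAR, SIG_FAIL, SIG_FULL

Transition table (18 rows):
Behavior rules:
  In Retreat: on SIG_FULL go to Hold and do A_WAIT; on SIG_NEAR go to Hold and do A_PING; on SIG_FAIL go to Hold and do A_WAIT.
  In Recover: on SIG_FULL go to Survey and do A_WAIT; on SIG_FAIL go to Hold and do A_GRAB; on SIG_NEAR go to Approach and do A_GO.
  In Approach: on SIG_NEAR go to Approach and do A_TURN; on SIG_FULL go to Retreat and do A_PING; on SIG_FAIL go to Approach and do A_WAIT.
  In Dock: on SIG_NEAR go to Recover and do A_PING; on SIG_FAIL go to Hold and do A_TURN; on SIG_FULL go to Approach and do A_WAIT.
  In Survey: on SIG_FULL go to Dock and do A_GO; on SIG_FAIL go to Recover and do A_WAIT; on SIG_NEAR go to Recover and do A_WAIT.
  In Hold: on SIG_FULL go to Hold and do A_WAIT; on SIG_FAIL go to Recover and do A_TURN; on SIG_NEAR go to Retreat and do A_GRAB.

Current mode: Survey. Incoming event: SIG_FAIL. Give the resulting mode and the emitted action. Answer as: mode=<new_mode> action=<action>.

current mode = Survey; filter table to that mode:
  (Survey, SIG_FULL) → (Dock, A_GO)
  (Survey, SIG_FAIL) → (Recover, A_WAIT)  ← event matches
  (Survey, SIG_NEAR) → (Recover, A_WAIT)
event = SIG_FAIL selects (Recover, A_WAIT)

mode=Recover action=A_WAIT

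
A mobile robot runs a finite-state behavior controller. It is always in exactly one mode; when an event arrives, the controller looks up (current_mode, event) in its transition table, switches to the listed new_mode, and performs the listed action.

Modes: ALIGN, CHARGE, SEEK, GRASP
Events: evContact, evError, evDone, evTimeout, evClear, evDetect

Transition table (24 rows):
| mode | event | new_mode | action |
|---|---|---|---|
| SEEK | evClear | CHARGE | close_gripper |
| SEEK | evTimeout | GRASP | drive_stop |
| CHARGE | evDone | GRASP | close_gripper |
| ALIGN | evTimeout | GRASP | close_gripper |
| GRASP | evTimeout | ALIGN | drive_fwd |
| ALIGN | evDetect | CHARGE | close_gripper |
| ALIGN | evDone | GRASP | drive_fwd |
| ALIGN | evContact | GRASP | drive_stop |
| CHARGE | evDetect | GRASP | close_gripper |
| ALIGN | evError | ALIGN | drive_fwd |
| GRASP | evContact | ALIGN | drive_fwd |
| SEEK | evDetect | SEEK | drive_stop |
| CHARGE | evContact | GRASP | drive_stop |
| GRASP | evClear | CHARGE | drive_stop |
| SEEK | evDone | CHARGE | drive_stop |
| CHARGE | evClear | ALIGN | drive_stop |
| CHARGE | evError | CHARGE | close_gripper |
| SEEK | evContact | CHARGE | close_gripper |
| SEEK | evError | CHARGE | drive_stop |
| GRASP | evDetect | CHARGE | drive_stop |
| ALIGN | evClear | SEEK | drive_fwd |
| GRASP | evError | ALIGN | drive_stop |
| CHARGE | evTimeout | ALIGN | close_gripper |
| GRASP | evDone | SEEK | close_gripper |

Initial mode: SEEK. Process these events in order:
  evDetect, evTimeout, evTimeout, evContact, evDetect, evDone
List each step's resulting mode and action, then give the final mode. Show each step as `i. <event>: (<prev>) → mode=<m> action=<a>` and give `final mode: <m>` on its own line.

final mode: GRASP

1. evDetect: (SEEK) → mode=SEEK action=drive_stop
2. evTimeout: (SEEK) → mode=GRASP action=drive_stop
3. evTimeout: (GRASP) → mode=ALIGN action=drive_fwd
4. evContact: (ALIGN) → mode=GRASP action=drive_stop
5. evDetect: (GRASP) → mode=CHARGE action=drive_stop
6. evDone: (CHARGE) → mode=GRASP action=close_gripper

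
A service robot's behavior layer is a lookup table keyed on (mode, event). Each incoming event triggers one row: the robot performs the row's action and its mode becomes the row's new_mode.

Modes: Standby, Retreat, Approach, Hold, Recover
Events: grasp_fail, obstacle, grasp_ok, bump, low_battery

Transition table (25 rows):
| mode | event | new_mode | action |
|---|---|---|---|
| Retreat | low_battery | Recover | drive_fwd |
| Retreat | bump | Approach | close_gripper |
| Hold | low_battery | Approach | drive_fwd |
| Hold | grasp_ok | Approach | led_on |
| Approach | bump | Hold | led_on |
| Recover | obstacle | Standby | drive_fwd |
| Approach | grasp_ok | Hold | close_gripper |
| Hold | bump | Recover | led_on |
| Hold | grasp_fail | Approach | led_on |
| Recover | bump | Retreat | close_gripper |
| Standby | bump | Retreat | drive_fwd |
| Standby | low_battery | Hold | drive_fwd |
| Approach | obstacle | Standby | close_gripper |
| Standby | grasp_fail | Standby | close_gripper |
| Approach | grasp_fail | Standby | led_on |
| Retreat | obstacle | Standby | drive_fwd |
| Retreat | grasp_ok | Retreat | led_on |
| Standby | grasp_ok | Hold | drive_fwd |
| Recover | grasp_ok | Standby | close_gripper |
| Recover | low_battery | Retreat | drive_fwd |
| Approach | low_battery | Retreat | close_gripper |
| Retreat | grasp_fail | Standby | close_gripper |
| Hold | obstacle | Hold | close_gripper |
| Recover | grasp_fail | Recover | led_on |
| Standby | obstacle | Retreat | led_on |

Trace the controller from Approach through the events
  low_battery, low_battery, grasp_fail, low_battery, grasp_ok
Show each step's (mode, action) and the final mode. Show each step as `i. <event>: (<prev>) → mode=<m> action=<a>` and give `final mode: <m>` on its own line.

final mode: Retreat

1. low_battery: (Approach) → mode=Retreat action=close_gripper
2. low_battery: (Retreat) → mode=Recover action=drive_fwd
3. grasp_fail: (Recover) → mode=Recover action=led_on
4. low_battery: (Recover) → mode=Retreat action=drive_fwd
5. grasp_ok: (Retreat) → mode=Retreat action=led_on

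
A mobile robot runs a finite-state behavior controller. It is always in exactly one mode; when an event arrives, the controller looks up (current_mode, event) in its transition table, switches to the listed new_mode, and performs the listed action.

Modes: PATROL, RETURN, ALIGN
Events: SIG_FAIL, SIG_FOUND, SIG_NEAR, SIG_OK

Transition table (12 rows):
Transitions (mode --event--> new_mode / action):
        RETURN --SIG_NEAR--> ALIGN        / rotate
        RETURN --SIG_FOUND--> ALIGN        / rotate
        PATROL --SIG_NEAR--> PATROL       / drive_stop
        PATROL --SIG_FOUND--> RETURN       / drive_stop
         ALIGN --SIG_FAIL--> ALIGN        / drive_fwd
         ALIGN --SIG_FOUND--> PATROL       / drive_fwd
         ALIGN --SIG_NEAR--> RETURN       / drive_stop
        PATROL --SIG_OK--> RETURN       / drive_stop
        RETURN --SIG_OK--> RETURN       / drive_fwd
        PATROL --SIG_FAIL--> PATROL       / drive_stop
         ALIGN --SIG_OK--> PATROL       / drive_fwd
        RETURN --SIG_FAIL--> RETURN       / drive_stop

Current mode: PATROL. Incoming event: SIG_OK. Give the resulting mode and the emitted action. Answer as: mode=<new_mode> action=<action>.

mode=RETURN action=drive_stop

current mode = PATROL; filter table to that mode:
  (PATROL, SIG_NEAR) → (PATROL, drive_stop)
  (PATROL, SIG_FOUND) → (RETURN, drive_stop)
  (PATROL, SIG_OK) → (RETURN, drive_stop)  ← event matches
  (PATROL, SIG_FAIL) → (PATROL, drive_stop)
event = SIG_OK selects (RETURN, drive_stop)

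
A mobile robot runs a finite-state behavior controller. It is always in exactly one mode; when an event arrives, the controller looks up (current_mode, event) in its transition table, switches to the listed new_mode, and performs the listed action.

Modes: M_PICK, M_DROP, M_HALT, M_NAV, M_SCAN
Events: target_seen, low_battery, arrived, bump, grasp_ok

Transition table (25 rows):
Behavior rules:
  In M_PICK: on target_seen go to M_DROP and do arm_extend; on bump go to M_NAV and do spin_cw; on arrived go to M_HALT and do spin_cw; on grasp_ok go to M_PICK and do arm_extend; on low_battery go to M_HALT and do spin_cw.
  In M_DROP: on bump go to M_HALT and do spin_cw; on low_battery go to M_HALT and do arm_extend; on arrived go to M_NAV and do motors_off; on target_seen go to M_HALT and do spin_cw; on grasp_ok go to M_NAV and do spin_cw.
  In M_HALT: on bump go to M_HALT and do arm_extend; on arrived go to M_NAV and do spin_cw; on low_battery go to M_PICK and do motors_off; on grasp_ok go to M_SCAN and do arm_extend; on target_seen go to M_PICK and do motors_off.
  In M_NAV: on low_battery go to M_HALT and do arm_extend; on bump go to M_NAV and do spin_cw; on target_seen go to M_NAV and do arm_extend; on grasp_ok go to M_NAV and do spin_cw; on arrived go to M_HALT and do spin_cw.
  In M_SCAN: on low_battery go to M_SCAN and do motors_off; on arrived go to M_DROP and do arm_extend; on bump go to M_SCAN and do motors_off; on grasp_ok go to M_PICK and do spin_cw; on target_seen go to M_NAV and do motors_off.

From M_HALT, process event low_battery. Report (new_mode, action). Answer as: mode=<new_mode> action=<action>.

mode=M_PICK action=motors_off

current mode = M_HALT; filter table to that mode:
  (M_HALT, bump) → (M_HALT, arm_extend)
  (M_HALT, arrived) → (M_NAV, spin_cw)
  (M_HALT, low_battery) → (M_PICK, motors_off)  ← event matches
  (M_HALT, grasp_ok) → (M_SCAN, arm_extend)
  (M_HALT, target_seen) → (M_PICK, motors_off)
event = low_battery selects (M_PICK, motors_off)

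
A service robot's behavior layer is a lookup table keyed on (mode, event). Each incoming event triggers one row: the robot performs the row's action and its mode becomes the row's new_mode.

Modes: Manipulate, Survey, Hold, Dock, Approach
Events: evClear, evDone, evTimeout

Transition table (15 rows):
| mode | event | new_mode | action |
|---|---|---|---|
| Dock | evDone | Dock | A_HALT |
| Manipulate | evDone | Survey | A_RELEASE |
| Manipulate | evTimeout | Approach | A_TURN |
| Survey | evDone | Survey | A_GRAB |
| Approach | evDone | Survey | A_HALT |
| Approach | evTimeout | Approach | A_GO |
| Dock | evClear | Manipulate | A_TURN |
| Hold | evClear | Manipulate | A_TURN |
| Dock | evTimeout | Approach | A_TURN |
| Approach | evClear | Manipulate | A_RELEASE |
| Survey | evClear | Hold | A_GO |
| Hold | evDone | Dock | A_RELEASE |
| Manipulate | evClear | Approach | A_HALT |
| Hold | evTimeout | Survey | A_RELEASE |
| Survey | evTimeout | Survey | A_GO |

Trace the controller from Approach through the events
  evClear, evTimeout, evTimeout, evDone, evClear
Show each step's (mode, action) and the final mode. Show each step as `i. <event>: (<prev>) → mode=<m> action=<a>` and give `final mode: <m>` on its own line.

1. evClear: (Approach) → mode=Manipulate action=A_RELEASE
2. evTimeout: (Manipulate) → mode=Approach action=A_TURN
3. evTimeout: (Approach) → mode=Approach action=A_GO
4. evDone: (Approach) → mode=Survey action=A_HALT
5. evClear: (Survey) → mode=Hold action=A_GO

final mode: Hold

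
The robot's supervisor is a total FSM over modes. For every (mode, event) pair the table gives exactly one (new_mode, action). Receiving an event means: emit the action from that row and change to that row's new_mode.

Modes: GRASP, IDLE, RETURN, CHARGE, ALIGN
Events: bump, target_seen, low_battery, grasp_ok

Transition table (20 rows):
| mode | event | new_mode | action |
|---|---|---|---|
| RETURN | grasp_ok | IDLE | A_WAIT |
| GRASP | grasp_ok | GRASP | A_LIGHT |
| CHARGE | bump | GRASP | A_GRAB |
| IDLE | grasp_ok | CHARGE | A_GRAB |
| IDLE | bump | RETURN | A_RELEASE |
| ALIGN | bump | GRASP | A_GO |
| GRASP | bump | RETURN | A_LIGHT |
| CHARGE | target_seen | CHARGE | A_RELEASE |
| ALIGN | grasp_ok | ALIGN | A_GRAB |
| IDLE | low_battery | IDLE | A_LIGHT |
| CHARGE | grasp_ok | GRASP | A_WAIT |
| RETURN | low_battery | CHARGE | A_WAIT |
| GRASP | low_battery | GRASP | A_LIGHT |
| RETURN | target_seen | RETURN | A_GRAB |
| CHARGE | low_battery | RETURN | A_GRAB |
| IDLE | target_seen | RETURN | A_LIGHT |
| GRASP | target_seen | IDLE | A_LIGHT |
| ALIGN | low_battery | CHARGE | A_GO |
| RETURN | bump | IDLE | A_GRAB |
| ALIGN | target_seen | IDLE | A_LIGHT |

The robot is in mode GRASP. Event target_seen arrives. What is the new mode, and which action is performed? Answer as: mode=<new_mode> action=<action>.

current mode = GRASP; filter table to that mode:
  (GRASP, grasp_ok) → (GRASP, A_LIGHT)
  (GRASP, bump) → (RETURN, A_LIGHT)
  (GRASP, low_battery) → (GRASP, A_LIGHT)
  (GRASP, target_seen) → (IDLE, A_LIGHT)  ← event matches
event = target_seen selects (IDLE, A_LIGHT)

mode=IDLE action=A_LIGHT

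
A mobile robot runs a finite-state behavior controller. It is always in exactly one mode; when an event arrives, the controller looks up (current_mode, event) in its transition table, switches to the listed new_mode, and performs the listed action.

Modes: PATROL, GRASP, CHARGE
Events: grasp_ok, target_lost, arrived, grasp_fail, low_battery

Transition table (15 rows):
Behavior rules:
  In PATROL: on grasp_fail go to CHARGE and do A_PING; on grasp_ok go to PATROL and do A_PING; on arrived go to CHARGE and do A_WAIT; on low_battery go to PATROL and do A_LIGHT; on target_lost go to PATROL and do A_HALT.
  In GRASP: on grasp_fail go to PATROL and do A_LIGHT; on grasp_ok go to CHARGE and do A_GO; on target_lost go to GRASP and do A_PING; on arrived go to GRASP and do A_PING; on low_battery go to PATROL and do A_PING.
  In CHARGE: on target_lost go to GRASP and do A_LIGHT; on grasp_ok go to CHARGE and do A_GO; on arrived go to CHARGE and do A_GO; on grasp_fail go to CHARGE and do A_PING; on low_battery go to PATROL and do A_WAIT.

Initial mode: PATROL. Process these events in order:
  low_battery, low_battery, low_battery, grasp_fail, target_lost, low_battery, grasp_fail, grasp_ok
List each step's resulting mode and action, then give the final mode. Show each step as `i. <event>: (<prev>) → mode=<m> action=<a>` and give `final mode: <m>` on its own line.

final mode: CHARGE

1. low_battery: (PATROL) → mode=PATROL action=A_LIGHT
2. low_battery: (PATROL) → mode=PATROL action=A_LIGHT
3. low_battery: (PATROL) → mode=PATROL action=A_LIGHT
4. grasp_fail: (PATROL) → mode=CHARGE action=A_PING
5. target_lost: (CHARGE) → mode=GRASP action=A_LIGHT
6. low_battery: (GRASP) → mode=PATROL action=A_PING
7. grasp_fail: (PATROL) → mode=CHARGE action=A_PING
8. grasp_ok: (CHARGE) → mode=CHARGE action=A_GO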